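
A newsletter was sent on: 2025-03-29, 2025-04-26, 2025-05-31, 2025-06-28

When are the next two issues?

2025-07-26, 2025-08-30

These are Saturdays with 28, 35, 28-day gaps.
Each is the final Saturday of its month — 2025-03-29 is past the 28th, so '4th Saturday' doesn't fit.
Last Saturday of July 2025: 2025-07-26.
August 2025 ends with Saturday 2025-08-30.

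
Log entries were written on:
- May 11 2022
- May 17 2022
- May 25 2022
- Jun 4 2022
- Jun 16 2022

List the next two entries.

Jun 30 2022, Jul 16 2022

The spacing grows by 2 each time: 6, 8, 10, 12 days.
Next gap: 14 days. Jun 16 2022 + 14 days = Jun 30 2022.
Next gap: 16 days. Jun 30 2022 + 16 days = Jul 16 2022.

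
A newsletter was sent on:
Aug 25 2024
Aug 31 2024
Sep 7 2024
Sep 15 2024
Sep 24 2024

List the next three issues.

The spacing grows by 1 each time: 6, 7, 8, 9 days.
Next gap: 10 days. Sep 24 2024 + 10 days = Oct 4 2024.
Next gap: 11 days. Oct 4 2024 + 11 days = Oct 15 2024.
Next gap: 12 days. Oct 15 2024 + 12 days = Oct 27 2024.

Oct 4 2024, Oct 15 2024, Oct 27 2024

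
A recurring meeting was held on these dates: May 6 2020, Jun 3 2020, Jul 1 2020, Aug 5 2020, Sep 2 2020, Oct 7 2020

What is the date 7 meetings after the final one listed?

These are Wednesdays at 28- or 35-day spacing (28, 28, 35, 28, 35).
The pattern: 1st Wednesday of the month.
1st Wednesday of November 2020: Nov 4 2020.
1st Wednesday of December 2020: Dec 2 2020.
January 2021 — 1st Wednesday is Jan 6 2021.
February 2021 — 1st Wednesday is Feb 3 2021.
1st Wednesday of March 2021: Mar 3 2021.
1st Wednesday of April 2021: Apr 7 2021.
1st Wednesday of May 2021: May 5 2021.

May 5 2021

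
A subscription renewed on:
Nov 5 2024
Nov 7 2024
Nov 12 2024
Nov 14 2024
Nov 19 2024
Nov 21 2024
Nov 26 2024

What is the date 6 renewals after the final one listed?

Every event lands on a Tuesday or Thursday (gaps cycle 2, 5, 2, 5, 2, 5).
So the schedule is: every Tuesday and Thursday.
Next Thursday: Nov 28 2024.
The following Tuesday is Dec 3 2024.
The following Thursday is Dec 5 2024.
Next Tuesday: Dec 10 2024.
Next Thursday: Dec 12 2024.
Next Tuesday: Dec 17 2024.

Dec 17 2024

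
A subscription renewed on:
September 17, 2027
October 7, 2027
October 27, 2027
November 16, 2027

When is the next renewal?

December 6, 2027

The spacing is 20, 20, 20 days — always 20 days.
November 16, 2027 + 20 days = December 6, 2027.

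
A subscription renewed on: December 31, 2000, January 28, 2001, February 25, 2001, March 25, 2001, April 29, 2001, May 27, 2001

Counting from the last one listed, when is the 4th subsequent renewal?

These are Sundays with 28, 28, 28, 35, 28-day gaps.
Each is the final Sunday of its month — December 31, 2000 is past the 28th, so '4th Sunday' doesn't fit.
Last Sunday of June 2001: June 24, 2001.
July 2001 ends with Sunday July 29, 2001.
Last Sunday of August 2001: August 26, 2001.
September 2001 ends with Sunday September 30, 2001.

September 30, 2001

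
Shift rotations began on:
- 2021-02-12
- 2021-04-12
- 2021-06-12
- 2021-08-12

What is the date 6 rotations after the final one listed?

2022-08-12

The day-of-month is always 12 (59, 61, 61 days between events).
So this recurs on the 12th of every 2 months.
Next: October 2021 → 2021-10-12.
Next: December 2021 → 2021-12-12.
Next: February 2022 → 2022-02-12.
Next: April 2022 → 2022-04-12.
June 2022: 2022-06-12.
August 2022: 2022-08-12.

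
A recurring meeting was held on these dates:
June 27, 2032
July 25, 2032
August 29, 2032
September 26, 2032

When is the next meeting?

Every date is a Sunday; gaps 28, 35, 28 days.
Each is the last Sunday of its month (at least one falls on the 29th or later, ruling out '4th Sunday').
Last Sunday of October 2032: October 31, 2032.

October 31, 2032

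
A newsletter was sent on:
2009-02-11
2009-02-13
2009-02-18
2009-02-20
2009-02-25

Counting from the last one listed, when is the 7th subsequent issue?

2009-03-20

Every event lands on a Wednesday or Friday (gaps cycle 2, 5, 2, 5).
So the schedule is: every Wednesday and Friday.
The following Friday is 2009-02-27.
Next Wednesday: 2009-03-04.
Next Friday: 2009-03-06.
The following Wednesday is 2009-03-11.
Next Friday: 2009-03-13.
The following Wednesday is 2009-03-18.
The following Friday is 2009-03-20.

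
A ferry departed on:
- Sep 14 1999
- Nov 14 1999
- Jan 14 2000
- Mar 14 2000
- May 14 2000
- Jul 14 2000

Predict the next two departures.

Sep 14 2000, Nov 14 2000

Gaps: 61, 61, 60, 61, 61 days — not constant. Every event is on the 14th of the month.
Pattern: the 14th of every 2 months.
Next: September 2000 → Sep 14 2000.
Next: November 2000 → Nov 14 2000.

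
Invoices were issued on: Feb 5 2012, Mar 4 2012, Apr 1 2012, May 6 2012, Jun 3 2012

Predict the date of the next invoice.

Gaps: 28, 28, 35, 28 days — a mix of 28 and 35. Every date is a Sunday.
Each is the 1st Sunday of its month.
1st Sunday of July 2012: Jul 1 2012.

Jul 1 2012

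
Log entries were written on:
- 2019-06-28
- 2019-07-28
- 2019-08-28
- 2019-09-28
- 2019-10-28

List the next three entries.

Gaps: 30, 31, 31, 30 days — not constant. Every event is on the 28th of the month.
Pattern: the 28th of each month.
November 2019: 2019-11-28.
Next: December 2019 → 2019-12-28.
Next: January 2020 → 2020-01-28.

2019-11-28, 2019-12-28, 2020-01-28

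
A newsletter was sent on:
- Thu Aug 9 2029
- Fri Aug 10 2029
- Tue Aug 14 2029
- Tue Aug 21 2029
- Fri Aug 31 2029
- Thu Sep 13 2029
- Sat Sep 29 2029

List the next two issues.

Thu Oct 18 2029, Fri Nov 9 2029

Intervals are 1, 4, 7, 10, 13, 16 days — an arithmetic progression with common difference 3.
Next gap: 19 days. Sat Sep 29 2029 + 19 days = Thu Oct 18 2029.
Next gap: 22 days. Thu Oct 18 2029 + 22 days = Fri Nov 9 2029.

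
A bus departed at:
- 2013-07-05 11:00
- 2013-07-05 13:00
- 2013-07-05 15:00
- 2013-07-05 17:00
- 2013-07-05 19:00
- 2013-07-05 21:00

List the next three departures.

Spacing: 2, 2, 2, 2, 2 h — constant 2 h.
2013-07-05 21:00 + 2 h = 2013-07-05 23:00.
2013-07-05 23:00 + 2 h = 2013-07-06 01:00.
2013-07-06 01:00 + 2 h = 2013-07-06 03:00.

2013-07-05 23:00, 2013-07-06 01:00, 2013-07-06 03:00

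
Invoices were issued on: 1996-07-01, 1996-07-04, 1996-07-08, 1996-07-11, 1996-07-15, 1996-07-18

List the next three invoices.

The gap pattern 3, 4, 3, 4, 3 repeats every 2 events.
These are the Mondays and Thursdays of each week.
Next Monday: 1996-07-22.
Next Thursday: 1996-07-25.
Next Monday: 1996-07-29.

1996-07-22, 1996-07-25, 1996-07-29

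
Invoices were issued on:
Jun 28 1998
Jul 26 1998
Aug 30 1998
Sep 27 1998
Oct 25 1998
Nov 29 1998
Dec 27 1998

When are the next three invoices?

Jan 31 1999, Feb 28 1999, Mar 28 1999

All Sundays; the gaps (28, 35, 28, 28, 35, 28) vary with month length.
This is the last Sunday of each month.
January 1999 ends with Sunday Jan 31 1999.
Last Sunday of February 1999: Feb 28 1999.
Last Sunday of March 1999: Mar 28 1999.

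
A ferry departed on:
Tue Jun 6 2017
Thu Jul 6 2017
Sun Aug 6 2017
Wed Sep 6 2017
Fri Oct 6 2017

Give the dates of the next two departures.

Gaps: 30, 31, 31, 30 days — not constant. Every event is on the 6th of the month.
Pattern: the 6th of each month.
Next: November 2017 → Mon Nov 6 2017.
December 2017: Wed Dec 6 2017.

Mon Nov 6 2017, Wed Dec 6 2017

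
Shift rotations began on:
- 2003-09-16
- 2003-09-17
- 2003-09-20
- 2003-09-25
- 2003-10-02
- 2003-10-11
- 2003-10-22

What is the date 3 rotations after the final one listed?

The spacing grows by 2 each time: 1, 3, 5, 7, 9, 11 days.
Next gap: 13 days. 2003-10-22 + 13 days = 2003-11-04.
Next gap: 15 days. 2003-11-04 + 15 days = 2003-11-19.
Next gap: 17 days. 2003-11-19 + 17 days = 2003-12-06.

2003-12-06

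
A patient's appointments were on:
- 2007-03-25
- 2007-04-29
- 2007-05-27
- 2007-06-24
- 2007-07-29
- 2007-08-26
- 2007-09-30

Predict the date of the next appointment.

2007-10-28

Every date is a Sunday; gaps 35, 28, 28, 35, 28, 35 days.
Each is the last Sunday of its month (at least one falls on the 29th or later, ruling out '4th Sunday').
October 2007 ends with Sunday 2007-10-28.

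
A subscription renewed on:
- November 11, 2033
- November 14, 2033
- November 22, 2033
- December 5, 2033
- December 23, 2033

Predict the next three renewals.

January 15, 2034; February 12, 2034; March 17, 2034

Gaps: 3, 8, 13, 18 days — each gap is 5 larger than the previous one.
Next gap: 23 days. December 23, 2033 + 23 days = January 15, 2034.
Next gap: 28 days. January 15, 2034 + 28 days = February 12, 2034.
Next gap: 33 days. February 12, 2034 + 33 days = March 17, 2034.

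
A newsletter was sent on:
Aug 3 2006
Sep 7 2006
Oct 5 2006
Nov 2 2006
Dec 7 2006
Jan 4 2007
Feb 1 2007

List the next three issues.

These are Thursdays at 28- or 35-day spacing (35, 28, 28, 35, 28, 28).
The pattern: 1st Thursday of the month.
1st Thursday of March 2007: Mar 1 2007.
April 2007 — 1st Thursday is Apr 5 2007.
May 2007 — 1st Thursday is May 3 2007.

Mar 1 2007, Apr 5 2007, May 3 2007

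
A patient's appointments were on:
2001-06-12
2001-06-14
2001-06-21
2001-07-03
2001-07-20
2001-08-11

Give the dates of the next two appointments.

2001-09-07, 2001-10-09

The spacing grows by 5 each time: 2, 7, 12, 17, 22 days.
Next gap: 27 days. 2001-08-11 + 27 days = 2001-09-07.
Next gap: 32 days. 2001-09-07 + 32 days = 2001-10-09.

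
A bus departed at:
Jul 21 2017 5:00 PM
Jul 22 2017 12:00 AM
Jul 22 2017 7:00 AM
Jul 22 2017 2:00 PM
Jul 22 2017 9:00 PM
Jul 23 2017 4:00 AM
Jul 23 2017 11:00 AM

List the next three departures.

Jul 23 2017 6:00 PM, Jul 24 2017 1:00 AM, Jul 24 2017 8:00 AM

Spacing: 7, 7, 7, 7, 7, 7 h — constant 7 h.
Jul 23 2017 11:00 AM + 7 h = Jul 23 2017 6:00 PM.
Jul 23 2017 6:00 PM + 7 h = Jul 24 2017 1:00 AM.
Jul 24 2017 1:00 AM + 7 h = Jul 24 2017 8:00 AM.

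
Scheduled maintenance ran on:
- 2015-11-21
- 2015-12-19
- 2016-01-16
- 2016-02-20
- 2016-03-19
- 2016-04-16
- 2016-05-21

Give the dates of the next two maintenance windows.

2016-06-18, 2016-07-16

Gaps: 28, 28, 35, 28, 28, 35 days — a mix of 28 and 35. Every date is a Saturday.
Each is the 3rd Saturday of its month.
June 2016 — 3rd Saturday is 2016-06-18.
July 2016 — 3rd Saturday is 2016-07-16.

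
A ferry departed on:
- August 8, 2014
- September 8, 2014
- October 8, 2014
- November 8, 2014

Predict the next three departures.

December 8, 2014; January 8, 2015; February 8, 2015

The day-of-month is always 8 (31, 30, 31 days between events).
So this recurs on the 8th of each month.
December 2014: December 8, 2014.
Next: January 2015 → January 8, 2015.
Next: February 2015 → February 8, 2015.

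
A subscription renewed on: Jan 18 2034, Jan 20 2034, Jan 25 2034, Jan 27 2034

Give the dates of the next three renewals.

Feb 1 2034, Feb 3 2034, Feb 8 2034

The gap pattern 2, 5, 2 repeats every 2 events.
These are the Wednesdays and Fridays of each week.
The following Wednesday is Feb 1 2034.
The following Friday is Feb 3 2034.
The following Wednesday is Feb 8 2034.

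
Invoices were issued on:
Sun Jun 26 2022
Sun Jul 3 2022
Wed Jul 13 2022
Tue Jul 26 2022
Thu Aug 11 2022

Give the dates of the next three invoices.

Tue Aug 30 2022, Wed Sep 21 2022, Sun Oct 16 2022

Intervals are 7, 10, 13, 16 days — an arithmetic progression with common difference 3.
Next gap: 19 days. Thu Aug 11 2022 + 19 days = Tue Aug 30 2022.
Next gap: 22 days. Tue Aug 30 2022 + 22 days = Wed Sep 21 2022.
Next gap: 25 days. Wed Sep 21 2022 + 25 days = Sun Oct 16 2022.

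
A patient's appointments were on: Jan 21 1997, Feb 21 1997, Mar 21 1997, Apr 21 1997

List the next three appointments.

May 21 1997, Jun 21 1997, Jul 21 1997

Each date is the 21st; the gaps (31, 28, 31) track the month lengths.
The rule is the 21st of each month.
Next: May 1997 → May 21 1997.
June 1997: Jun 21 1997.
Next: July 1997 → Jul 21 1997.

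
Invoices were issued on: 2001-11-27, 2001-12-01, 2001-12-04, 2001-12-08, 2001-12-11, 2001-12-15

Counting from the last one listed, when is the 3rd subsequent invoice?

2001-12-25

The gap pattern 4, 3, 4, 3, 4 repeats every 2 events.
These are the Tuesdays and Saturdays of each week.
The following Tuesday is 2001-12-18.
The following Saturday is 2001-12-22.
The following Tuesday is 2001-12-25.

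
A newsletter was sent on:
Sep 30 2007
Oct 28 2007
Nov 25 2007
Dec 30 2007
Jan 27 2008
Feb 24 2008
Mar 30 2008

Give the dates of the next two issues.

Apr 27 2008, May 25 2008

Every date is a Sunday; gaps 28, 28, 35, 28, 28, 35 days.
Each is the last Sunday of its month (at least one falls on the 29th or later, ruling out '4th Sunday').
April 2008 ends with Sunday Apr 27 2008.
May 2008 ends with Sunday May 25 2008.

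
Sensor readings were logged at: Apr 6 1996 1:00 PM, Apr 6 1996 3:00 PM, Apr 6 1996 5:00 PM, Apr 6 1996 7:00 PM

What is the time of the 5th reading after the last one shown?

Apr 7 1996 5:00 AM

Spacing: 2, 2, 2 h — constant 2 h.
Apr 6 1996 7:00 PM + 2 h = Apr 6 1996 9:00 PM.
Apr 6 1996 9:00 PM + 2 h = Apr 6 1996 11:00 PM.
Apr 6 1996 11:00 PM + 2 h = Apr 7 1996 1:00 AM.
Apr 7 1996 1:00 AM + 2 h = Apr 7 1996 3:00 AM.
Apr 7 1996 3:00 AM + 2 h = Apr 7 1996 5:00 AM.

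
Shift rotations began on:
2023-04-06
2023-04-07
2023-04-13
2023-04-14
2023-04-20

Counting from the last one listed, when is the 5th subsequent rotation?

2023-05-05

The gap pattern 1, 6, 1, 6 repeats every 2 events.
These are the Thursdays and Fridays of each week.
The following Friday is 2023-04-21.
Next Thursday: 2023-04-27.
The following Friday is 2023-04-28.
Next Thursday: 2023-05-04.
The following Friday is 2023-05-05.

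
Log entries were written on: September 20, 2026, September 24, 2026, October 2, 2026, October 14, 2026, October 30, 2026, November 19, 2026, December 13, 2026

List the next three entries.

January 10, 2027; February 11, 2027; March 19, 2027

Intervals are 4, 8, 12, 16, 20, 24 days — an arithmetic progression with common difference 4.
Next gap: 28 days. December 13, 2026 + 28 days = January 10, 2027.
Next gap: 32 days. January 10, 2027 + 32 days = February 11, 2027.
Next gap: 36 days. February 11, 2027 + 36 days = March 19, 2027.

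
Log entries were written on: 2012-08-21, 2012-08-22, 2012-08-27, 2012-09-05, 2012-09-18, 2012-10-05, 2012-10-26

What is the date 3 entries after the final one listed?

2013-01-21

Gaps: 1, 5, 9, 13, 17, 21 days — each gap is 4 larger than the previous one.
Next gap: 25 days. 2012-10-26 + 25 days = 2012-11-20.
Next gap: 29 days. 2012-11-20 + 29 days = 2012-12-19.
Next gap: 33 days. 2012-12-19 + 33 days = 2013-01-21.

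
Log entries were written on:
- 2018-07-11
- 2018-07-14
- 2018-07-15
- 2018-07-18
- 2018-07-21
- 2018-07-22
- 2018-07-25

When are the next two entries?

2018-07-28, 2018-07-29

Every event lands on a Wednesday or Saturday or Sunday (gaps cycle 3, 1, 3, 3, 1, 3).
So the schedule is: every Wednesday, Saturday and Sunday.
The following Saturday is 2018-07-28.
The following Sunday is 2018-07-29.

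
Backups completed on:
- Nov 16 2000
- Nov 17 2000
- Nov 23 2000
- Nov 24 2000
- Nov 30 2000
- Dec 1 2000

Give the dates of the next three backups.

Gaps: 1, 6, 1, 6, 1 days — not constant, but cyclic with period 2.
The events fall on every Thursday and Friday.
The following Thursday is Dec 7 2000.
Next Friday: Dec 8 2000.
Next Thursday: Dec 14 2000.

Dec 7 2000, Dec 8 2000, Dec 14 2000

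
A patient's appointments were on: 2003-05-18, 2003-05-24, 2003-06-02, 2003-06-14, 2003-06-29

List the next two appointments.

2003-07-17, 2003-08-07

Gaps: 6, 9, 12, 15 days — each gap is 3 larger than the previous one.
Next gap: 18 days. 2003-06-29 + 18 days = 2003-07-17.
Next gap: 21 days. 2003-07-17 + 21 days = 2003-08-07.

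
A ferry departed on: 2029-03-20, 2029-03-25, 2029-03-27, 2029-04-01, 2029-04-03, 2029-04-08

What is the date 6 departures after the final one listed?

Every event lands on a Tuesday or Sunday (gaps cycle 5, 2, 5, 2, 5).
So the schedule is: every Tuesday and Sunday.
Next Tuesday: 2029-04-10.
The following Sunday is 2029-04-15.
Next Tuesday: 2029-04-17.
Next Sunday: 2029-04-22.
The following Tuesday is 2029-04-24.
The following Sunday is 2029-04-29.

2029-04-29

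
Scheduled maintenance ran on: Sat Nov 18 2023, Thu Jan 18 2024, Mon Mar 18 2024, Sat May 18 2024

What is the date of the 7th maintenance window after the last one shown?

Fri Jul 18 2025

The day-of-month is always 18 (61, 60, 61 days between events).
So this recurs on the 18th of every 2 months.
July 2024: Thu Jul 18 2024.
Next: September 2024 → Wed Sep 18 2024.
Next: November 2024 → Mon Nov 18 2024.
Next: January 2025 → Sat Jan 18 2025.
March 2025: Tue Mar 18 2025.
May 2025: Sun May 18 2025.
Next: July 2025 → Fri Jul 18 2025.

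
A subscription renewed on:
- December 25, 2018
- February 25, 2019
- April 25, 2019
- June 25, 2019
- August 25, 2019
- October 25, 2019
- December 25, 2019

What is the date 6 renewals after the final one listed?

Each date is the 25th; the gaps (62, 59, 61, 61, 61, 61) track the month lengths.
The rule is the 25th of every 2 months.
Next: February 2020 → February 25, 2020.
Next: April 2020 → April 25, 2020.
Next: June 2020 → June 25, 2020.
August 2020: August 25, 2020.
Next: October 2020 → October 25, 2020.
December 2020: December 25, 2020.

December 25, 2020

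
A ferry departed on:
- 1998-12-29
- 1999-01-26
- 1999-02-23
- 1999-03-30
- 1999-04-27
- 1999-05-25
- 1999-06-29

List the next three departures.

1999-07-27, 1999-08-31, 1999-09-28

These are Tuesdays with 28, 28, 35, 28, 28, 35-day gaps.
Each is the final Tuesday of its month — 1998-12-29 is past the 28th, so '4th Tuesday' doesn't fit.
July 1999 ends with Tuesday 1999-07-27.
Last Tuesday of August 1999: 1999-08-31.
Last Tuesday of September 1999: 1999-09-28.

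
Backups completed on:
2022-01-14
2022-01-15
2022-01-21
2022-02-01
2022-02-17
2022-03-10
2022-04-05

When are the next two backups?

The spacing grows by 5 each time: 1, 6, 11, 16, 21, 26 days.
Next gap: 31 days. 2022-04-05 + 31 days = 2022-05-06.
Next gap: 36 days. 2022-05-06 + 36 days = 2022-06-11.

2022-05-06, 2022-06-11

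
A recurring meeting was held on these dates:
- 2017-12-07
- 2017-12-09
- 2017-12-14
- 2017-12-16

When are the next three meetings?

2017-12-21, 2017-12-23, 2017-12-28

Every event lands on a Thursday or Saturday (gaps cycle 2, 5, 2).
So the schedule is: every Thursday and Saturday.
The following Thursday is 2017-12-21.
The following Saturday is 2017-12-23.
The following Thursday is 2017-12-28.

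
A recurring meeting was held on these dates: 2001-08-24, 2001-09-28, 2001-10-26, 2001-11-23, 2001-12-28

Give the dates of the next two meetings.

2002-01-25, 2002-02-22

Gaps: 35, 28, 28, 35 days — a mix of 28 and 35. Every date is a Friday.
Each is the 4th Friday of its month.
4th Friday of January 2002: 2002-01-25.
February 2002 — 4th Friday is 2002-02-22.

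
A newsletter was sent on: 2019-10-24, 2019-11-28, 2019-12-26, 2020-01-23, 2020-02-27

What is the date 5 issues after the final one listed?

2020-07-23

All dates are Thursdays, 35, 28, 28, 35 days apart.
Specifically, the 4th Thursday of each month.
4th Thursday of March 2020: 2020-03-26.
4th Thursday of April 2020: 2020-04-23.
May 2020 — 4th Thursday is 2020-05-28.
4th Thursday of June 2020: 2020-06-25.
July 2020 — 4th Thursday is 2020-07-23.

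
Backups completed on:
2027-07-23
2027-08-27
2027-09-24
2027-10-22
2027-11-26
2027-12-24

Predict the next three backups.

All dates are Fridays, 35, 28, 28, 35, 28 days apart.
Specifically, the 4th Friday of each month.
January 2028 — 4th Friday is 2028-01-28.
February 2028 — 4th Friday is 2028-02-25.
4th Friday of March 2028: 2028-03-24.

2028-01-28, 2028-02-25, 2028-03-24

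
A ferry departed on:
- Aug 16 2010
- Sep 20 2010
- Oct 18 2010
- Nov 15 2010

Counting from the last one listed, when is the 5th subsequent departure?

Gaps: 35, 28, 28 days — a mix of 28 and 35. Every date is a Monday.
Each is the 3rd Monday of its month.
December 2010 — 3rd Monday is Dec 20 2010.
January 2011 — 3rd Monday is Jan 17 2011.
3rd Monday of February 2011: Feb 21 2011.
3rd Monday of March 2011: Mar 21 2011.
3rd Monday of April 2011: Apr 18 2011.

Apr 18 2011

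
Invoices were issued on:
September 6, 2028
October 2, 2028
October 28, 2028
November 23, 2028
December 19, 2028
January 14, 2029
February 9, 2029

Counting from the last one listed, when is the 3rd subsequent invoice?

Gaps between consecutive events: 26, 26, 26, 26, 26, 26 days — a constant 26-day interval.
February 9, 2029 + 26 days = March 7, 2029.
March 7, 2029 + 26 days = April 2, 2029.
April 2, 2029 + 26 days = April 28, 2029.

April 28, 2029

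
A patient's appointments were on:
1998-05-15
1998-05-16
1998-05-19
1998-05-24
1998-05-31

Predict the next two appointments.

1998-06-09, 1998-06-20

Intervals are 1, 3, 5, 7 days — an arithmetic progression with common difference 2.
Next gap: 9 days. 1998-05-31 + 9 days = 1998-06-09.
Next gap: 11 days. 1998-06-09 + 11 days = 1998-06-20.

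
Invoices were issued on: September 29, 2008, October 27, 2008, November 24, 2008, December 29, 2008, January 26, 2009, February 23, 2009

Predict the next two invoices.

These are Mondays with 28, 28, 35, 28, 28-day gaps.
Each is the final Monday of its month — September 29, 2008 is past the 28th, so '4th Monday' doesn't fit.
March 2009 ends with Monday March 30, 2009.
Last Monday of April 2009: April 27, 2009.

March 30, 2009; April 27, 2009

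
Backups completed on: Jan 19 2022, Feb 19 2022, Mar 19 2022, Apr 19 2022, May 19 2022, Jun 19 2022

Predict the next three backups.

Gaps: 31, 28, 31, 30, 31 days — not constant. Every event is on the 19th of the month.
Pattern: the 19th of each month.
July 2022: Jul 19 2022.
Next: August 2022 → Aug 19 2022.
September 2022: Sep 19 2022.

Jul 19 2022, Aug 19 2022, Sep 19 2022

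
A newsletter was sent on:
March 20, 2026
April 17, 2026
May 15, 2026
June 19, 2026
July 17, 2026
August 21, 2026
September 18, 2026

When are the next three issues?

October 16, 2026; November 20, 2026; December 18, 2026

Gaps: 28, 28, 35, 28, 35, 28 days — a mix of 28 and 35. Every date is a Friday.
Each is the 3rd Friday of its month.
3rd Friday of October 2026: October 16, 2026.
3rd Friday of November 2026: November 20, 2026.
3rd Friday of December 2026: December 18, 2026.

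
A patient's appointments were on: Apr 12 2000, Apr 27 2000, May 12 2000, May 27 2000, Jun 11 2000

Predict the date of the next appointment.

Every event comes 15 days after the last (15, 15, 15, 15).
Jun 11 2000 + 15 days = Jun 26 2000.

Jun 26 2000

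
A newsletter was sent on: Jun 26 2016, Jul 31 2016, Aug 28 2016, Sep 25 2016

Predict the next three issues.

These are Sundays with 35, 28, 28-day gaps.
Each is the final Sunday of its month — Jul 31 2016 is past the 28th, so '4th Sunday' doesn't fit.
October 2016 ends with Sunday Oct 30 2016.
November 2016 ends with Sunday Nov 27 2016.
December 2016 ends with Sunday Dec 25 2016.

Oct 30 2016, Nov 27 2016, Dec 25 2016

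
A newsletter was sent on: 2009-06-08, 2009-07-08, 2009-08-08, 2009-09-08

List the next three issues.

2009-10-08, 2009-11-08, 2009-12-08

Each date is the 8th; the gaps (30, 31, 31) track the month lengths.
The rule is the 8th of each month.
October 2009: 2009-10-08.
November 2009: 2009-11-08.
December 2009: 2009-12-08.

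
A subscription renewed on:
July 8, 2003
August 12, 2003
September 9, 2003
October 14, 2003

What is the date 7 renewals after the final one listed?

Gaps: 35, 28, 35 days — a mix of 28 and 35. Every date is a Tuesday.
Each is the 2nd Tuesday of its month.
2nd Tuesday of November 2003: November 11, 2003.
2nd Tuesday of December 2003: December 9, 2003.
2nd Tuesday of January 2004: January 13, 2004.
February 2004 — 2nd Tuesday is February 10, 2004.
March 2004 — 2nd Tuesday is March 9, 2004.
2nd Tuesday of April 2004: April 13, 2004.
2nd Tuesday of May 2004: May 11, 2004.

May 11, 2004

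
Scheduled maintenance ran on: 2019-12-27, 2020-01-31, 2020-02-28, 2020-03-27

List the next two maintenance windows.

All Fridays; the gaps (35, 28, 28) vary with month length.
This is the last Friday of each month.
April 2020 ends with Friday 2020-04-24.
May 2020 ends with Friday 2020-05-29.

2020-04-24, 2020-05-29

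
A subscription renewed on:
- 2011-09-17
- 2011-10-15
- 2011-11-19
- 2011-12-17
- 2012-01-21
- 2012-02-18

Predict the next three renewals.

2012-03-17, 2012-04-21, 2012-05-19

Gaps: 28, 35, 28, 35, 28 days — a mix of 28 and 35. Every date is a Saturday.
Each is the 3rd Saturday of its month.
March 2012 — 3rd Saturday is 2012-03-17.
April 2012 — 3rd Saturday is 2012-04-21.
May 2012 — 3rd Saturday is 2012-05-19.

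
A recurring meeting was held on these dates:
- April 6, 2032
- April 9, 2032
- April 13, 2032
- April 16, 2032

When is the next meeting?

April 20, 2032

Gaps: 3, 4, 3 days — not constant, but cyclic with period 2.
The events fall on every Tuesday and Friday.
Next Tuesday: April 20, 2032.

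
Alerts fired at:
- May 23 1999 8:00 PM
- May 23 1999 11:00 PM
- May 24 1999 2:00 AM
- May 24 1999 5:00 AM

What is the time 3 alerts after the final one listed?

Spacing: 3, 3, 3 h — constant 3 h.
May 24 1999 5:00 AM + 3 h = May 24 1999 8:00 AM.
May 24 1999 8:00 AM + 3 h = May 24 1999 11:00 AM.
May 24 1999 11:00 AM + 3 h = May 24 1999 2:00 PM.

May 24 1999 2:00 PM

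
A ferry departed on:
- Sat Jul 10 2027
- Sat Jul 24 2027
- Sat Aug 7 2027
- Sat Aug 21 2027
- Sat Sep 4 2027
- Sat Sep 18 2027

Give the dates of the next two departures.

The spacing is 14, 14, 14, 14, 14 days — always 14 days.
Sat Sep 18 2027 + 14 days = Sat Oct 2 2027.
Sat Oct 2 2027 + 14 days = Sat Oct 16 2027.

Sat Oct 2 2027, Sat Oct 16 2027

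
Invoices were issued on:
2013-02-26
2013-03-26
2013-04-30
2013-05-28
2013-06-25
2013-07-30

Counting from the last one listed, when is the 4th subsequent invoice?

2013-11-26

These are Tuesdays with 28, 35, 28, 28, 35-day gaps.
Each is the final Tuesday of its month — 2013-04-30 is past the 28th, so '4th Tuesday' doesn't fit.
Last Tuesday of August 2013: 2013-08-27.
September 2013 ends with Tuesday 2013-09-24.
Last Tuesday of October 2013: 2013-10-29.
Last Tuesday of November 2013: 2013-11-26.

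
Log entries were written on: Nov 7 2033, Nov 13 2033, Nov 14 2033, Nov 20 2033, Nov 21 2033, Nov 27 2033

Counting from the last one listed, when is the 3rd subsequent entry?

Dec 5 2033

Every event lands on a Monday or Sunday (gaps cycle 6, 1, 6, 1, 6).
So the schedule is: every Monday and Sunday.
The following Monday is Nov 28 2033.
The following Sunday is Dec 4 2033.
Next Monday: Dec 5 2033.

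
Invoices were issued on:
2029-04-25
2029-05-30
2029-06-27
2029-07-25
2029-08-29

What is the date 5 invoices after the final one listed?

These are Wednesdays with 35, 28, 28, 35-day gaps.
Each is the final Wednesday of its month — 2029-05-30 is past the 28th, so '4th Wednesday' doesn't fit.
September 2029 ends with Wednesday 2029-09-26.
Last Wednesday of October 2029: 2029-10-31.
Last Wednesday of November 2029: 2029-11-28.
Last Wednesday of December 2029: 2029-12-26.
Last Wednesday of January 2030: 2030-01-30.

2030-01-30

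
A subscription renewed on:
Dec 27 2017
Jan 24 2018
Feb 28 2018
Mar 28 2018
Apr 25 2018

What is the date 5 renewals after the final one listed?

All dates are Wednesdays, 28, 35, 28, 28 days apart.
Specifically, the 4th Wednesday of each month.
4th Wednesday of May 2018: May 23 2018.
4th Wednesday of June 2018: Jun 27 2018.
4th Wednesday of July 2018: Jul 25 2018.
August 2018 — 4th Wednesday is Aug 22 2018.
4th Wednesday of September 2018: Sep 26 2018.

Sep 26 2018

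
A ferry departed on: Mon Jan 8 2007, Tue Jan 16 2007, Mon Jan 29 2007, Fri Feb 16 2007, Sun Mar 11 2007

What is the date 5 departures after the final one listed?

Intervals are 8, 13, 18, 23 days — an arithmetic progression with common difference 5.
Next gap: 28 days. Sun Mar 11 2007 + 28 days = Sun Apr 8 2007.
Next gap: 33 days. Sun Apr 8 2007 + 33 days = Fri May 11 2007.
Next gap: 38 days. Fri May 11 2007 + 38 days = Mon Jun 18 2007.
Next gap: 43 days. Mon Jun 18 2007 + 43 days = Tue Jul 31 2007.
Next gap: 48 days. Tue Jul 31 2007 + 48 days = Mon Sep 17 2007.

Mon Sep 17 2007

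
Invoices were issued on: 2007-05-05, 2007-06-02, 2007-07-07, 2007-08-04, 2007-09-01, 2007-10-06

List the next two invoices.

These are Saturdays at 28- or 35-day spacing (28, 35, 28, 28, 35).
The pattern: 1st Saturday of the month.
1st Saturday of November 2007: 2007-11-03.
December 2007 — 1st Saturday is 2007-12-01.

2007-11-03, 2007-12-01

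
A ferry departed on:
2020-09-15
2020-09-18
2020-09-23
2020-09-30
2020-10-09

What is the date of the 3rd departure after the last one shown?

2020-11-17

The spacing grows by 2 each time: 3, 5, 7, 9 days.
Next gap: 11 days. 2020-10-09 + 11 days = 2020-10-20.
Next gap: 13 days. 2020-10-20 + 13 days = 2020-11-02.
Next gap: 15 days. 2020-11-02 + 15 days = 2020-11-17.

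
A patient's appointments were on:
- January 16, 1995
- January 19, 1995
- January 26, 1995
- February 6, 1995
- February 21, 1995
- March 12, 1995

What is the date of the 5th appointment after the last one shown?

August 14, 1995

The spacing grows by 4 each time: 3, 7, 11, 15, 19 days.
Next gap: 23 days. March 12, 1995 + 23 days = April 4, 1995.
Next gap: 27 days. April 4, 1995 + 27 days = May 1, 1995.
Next gap: 31 days. May 1, 1995 + 31 days = June 1, 1995.
Next gap: 35 days. June 1, 1995 + 35 days = July 6, 1995.
Next gap: 39 days. July 6, 1995 + 39 days = August 14, 1995.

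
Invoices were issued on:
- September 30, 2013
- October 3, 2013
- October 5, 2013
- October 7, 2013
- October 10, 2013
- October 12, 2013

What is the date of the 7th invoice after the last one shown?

October 28, 2013

Every event lands on a Monday or Thursday or Saturday (gaps cycle 3, 2, 2, 3, 2).
So the schedule is: every Monday, Thursday and Saturday.
The following Monday is October 14, 2013.
The following Thursday is October 17, 2013.
Next Saturday: October 19, 2013.
Next Monday: October 21, 2013.
The following Thursday is October 24, 2013.
Next Saturday: October 26, 2013.
Next Monday: October 28, 2013.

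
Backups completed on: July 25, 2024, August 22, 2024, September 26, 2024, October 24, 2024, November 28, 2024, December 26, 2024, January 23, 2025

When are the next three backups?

February 27, 2025; March 27, 2025; April 24, 2025

These are Thursdays at 28- or 35-day spacing (28, 35, 28, 35, 28, 28).
The pattern: 4th Thursday of the month.
February 2025 — 4th Thursday is February 27, 2025.
March 2025 — 4th Thursday is March 27, 2025.
April 2025 — 4th Thursday is April 24, 2025.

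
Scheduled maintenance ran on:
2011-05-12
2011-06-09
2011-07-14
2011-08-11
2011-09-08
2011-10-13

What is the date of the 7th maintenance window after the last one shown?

These are Thursdays at 28- or 35-day spacing (28, 35, 28, 28, 35).
The pattern: 2nd Thursday of the month.
November 2011 — 2nd Thursday is 2011-11-10.
2nd Thursday of December 2011: 2011-12-08.
2nd Thursday of January 2012: 2012-01-12.
February 2012 — 2nd Thursday is 2012-02-09.
March 2012 — 2nd Thursday is 2012-03-08.
2nd Thursday of April 2012: 2012-04-12.
May 2012 — 2nd Thursday is 2012-05-10.

2012-05-10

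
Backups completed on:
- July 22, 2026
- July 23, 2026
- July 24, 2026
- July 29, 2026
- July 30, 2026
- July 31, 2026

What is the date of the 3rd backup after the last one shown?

The gap pattern 1, 1, 5, 1, 1 repeats every 3 events.
These are the Wednesdays, Thursdays and Fridays of each week.
The following Wednesday is August 5, 2026.
The following Thursday is August 6, 2026.
The following Friday is August 7, 2026.

August 7, 2026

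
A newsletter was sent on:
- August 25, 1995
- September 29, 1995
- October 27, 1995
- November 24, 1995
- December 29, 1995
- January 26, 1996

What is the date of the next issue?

February 23, 1996

Every date is a Friday; gaps 35, 28, 28, 35, 28 days.
Each is the last Friday of its month (at least one falls on the 29th or later, ruling out '4th Friday').
February 1996 ends with Friday February 23, 1996.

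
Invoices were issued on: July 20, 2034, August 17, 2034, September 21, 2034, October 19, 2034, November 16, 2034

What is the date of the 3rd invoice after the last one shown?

February 15, 2035

All dates are Thursdays, 28, 35, 28, 28 days apart.
Specifically, the 3rd Thursday of each month.
December 2034 — 3rd Thursday is December 21, 2034.
3rd Thursday of January 2035: January 18, 2035.
3rd Thursday of February 2035: February 15, 2035.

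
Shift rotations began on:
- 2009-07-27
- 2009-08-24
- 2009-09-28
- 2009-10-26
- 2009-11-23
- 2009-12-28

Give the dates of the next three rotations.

All dates are Mondays, 28, 35, 28, 28, 35 days apart.
Specifically, the 4th Monday of each month.
4th Monday of January 2010: 2010-01-25.
4th Monday of February 2010: 2010-02-22.
4th Monday of March 2010: 2010-03-22.

2010-01-25, 2010-02-22, 2010-03-22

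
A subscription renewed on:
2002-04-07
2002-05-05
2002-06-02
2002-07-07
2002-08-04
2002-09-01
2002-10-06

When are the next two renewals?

These are Sundays at 28- or 35-day spacing (28, 28, 35, 28, 28, 35).
The pattern: 1st Sunday of the month.
1st Sunday of November 2002: 2002-11-03.
1st Sunday of December 2002: 2002-12-01.

2002-11-03, 2002-12-01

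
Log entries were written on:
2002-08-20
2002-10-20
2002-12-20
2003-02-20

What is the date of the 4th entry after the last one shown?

The day-of-month is always 20 (61, 61, 62 days between events).
So this recurs on the 20th of every 2 months.
April 2003: 2003-04-20.
June 2003: 2003-06-20.
August 2003: 2003-08-20.
Next: October 2003 → 2003-10-20.

2003-10-20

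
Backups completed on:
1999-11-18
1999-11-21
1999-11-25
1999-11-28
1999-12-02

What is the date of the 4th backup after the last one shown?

1999-12-16

Every event lands on a Thursday or Sunday (gaps cycle 3, 4, 3, 4).
So the schedule is: every Thursday and Sunday.
Next Sunday: 1999-12-05.
Next Thursday: 1999-12-09.
The following Sunday is 1999-12-12.
Next Thursday: 1999-12-16.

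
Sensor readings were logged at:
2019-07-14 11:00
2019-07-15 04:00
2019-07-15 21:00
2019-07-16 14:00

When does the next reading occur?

2019-07-17 07:00

Gaps: 17, 17, 17 hours — each event is 17 hours after the previous one.
2019-07-16 14:00 + 17 h = 2019-07-17 07:00.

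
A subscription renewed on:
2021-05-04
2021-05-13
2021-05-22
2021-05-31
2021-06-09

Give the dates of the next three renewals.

Every event comes 9 days after the last (9, 9, 9, 9).
2021-06-09 + 9 days = 2021-06-18.
2021-06-18 + 9 days = 2021-06-27.
2021-06-27 + 9 days = 2021-07-06.

2021-06-18, 2021-06-27, 2021-07-06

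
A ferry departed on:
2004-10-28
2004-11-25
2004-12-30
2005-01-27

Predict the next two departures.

These are Thursdays with 28, 35, 28-day gaps.
Each is the final Thursday of its month — 2004-12-30 is past the 28th, so '4th Thursday' doesn't fit.
February 2005 ends with Thursday 2005-02-24.
March 2005 ends with Thursday 2005-03-31.

2005-02-24, 2005-03-31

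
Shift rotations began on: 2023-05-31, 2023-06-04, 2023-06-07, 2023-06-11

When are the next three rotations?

2023-06-14, 2023-06-18, 2023-06-21

Every event lands on a Wednesday or Sunday (gaps cycle 4, 3, 4).
So the schedule is: every Wednesday and Sunday.
Next Wednesday: 2023-06-14.
The following Sunday is 2023-06-18.
Next Wednesday: 2023-06-21.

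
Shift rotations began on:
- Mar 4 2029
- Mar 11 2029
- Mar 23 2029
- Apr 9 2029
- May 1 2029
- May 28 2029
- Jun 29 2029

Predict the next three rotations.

The spacing grows by 5 each time: 7, 12, 17, 22, 27, 32 days.
Next gap: 37 days. Jun 29 2029 + 37 days = Aug 5 2029.
Next gap: 42 days. Aug 5 2029 + 42 days = Sep 16 2029.
Next gap: 47 days. Sep 16 2029 + 47 days = Nov 2 2029.

Aug 5 2029, Sep 16 2029, Nov 2 2029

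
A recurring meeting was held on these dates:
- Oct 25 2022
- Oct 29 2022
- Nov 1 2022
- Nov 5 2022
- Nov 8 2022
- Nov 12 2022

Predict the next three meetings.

Gaps: 4, 3, 4, 3, 4 days — not constant, but cyclic with period 2.
The events fall on every Tuesday and Saturday.
Next Tuesday: Nov 15 2022.
The following Saturday is Nov 19 2022.
The following Tuesday is Nov 22 2022.

Nov 15 2022, Nov 19 2022, Nov 22 2022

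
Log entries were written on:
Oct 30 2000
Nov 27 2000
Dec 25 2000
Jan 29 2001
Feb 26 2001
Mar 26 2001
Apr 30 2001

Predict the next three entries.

These are Mondays with 28, 28, 35, 28, 28, 35-day gaps.
Each is the final Monday of its month — Oct 30 2000 is past the 28th, so '4th Monday' doesn't fit.
May 2001 ends with Monday May 28 2001.
June 2001 ends with Monday Jun 25 2001.
Last Monday of July 2001: Jul 30 2001.

May 28 2001, Jun 25 2001, Jul 30 2001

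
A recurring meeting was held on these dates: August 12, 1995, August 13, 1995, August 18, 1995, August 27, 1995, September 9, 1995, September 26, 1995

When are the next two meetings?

The spacing grows by 4 each time: 1, 5, 9, 13, 17 days.
Next gap: 21 days. September 26, 1995 + 21 days = October 17, 1995.
Next gap: 25 days. October 17, 1995 + 25 days = November 11, 1995.

October 17, 1995; November 11, 1995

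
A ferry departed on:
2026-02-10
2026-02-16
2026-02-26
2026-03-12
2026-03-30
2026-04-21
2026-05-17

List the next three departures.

2026-06-16, 2026-07-20, 2026-08-27

Intervals are 6, 10, 14, 18, 22, 26 days — an arithmetic progression with common difference 4.
Next gap: 30 days. 2026-05-17 + 30 days = 2026-06-16.
Next gap: 34 days. 2026-06-16 + 34 days = 2026-07-20.
Next gap: 38 days. 2026-07-20 + 38 days = 2026-08-27.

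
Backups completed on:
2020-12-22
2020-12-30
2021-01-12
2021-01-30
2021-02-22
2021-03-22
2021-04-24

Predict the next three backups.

2021-06-01, 2021-07-14, 2021-08-31

The spacing grows by 5 each time: 8, 13, 18, 23, 28, 33 days.
Next gap: 38 days. 2021-04-24 + 38 days = 2021-06-01.
Next gap: 43 days. 2021-06-01 + 43 days = 2021-07-14.
Next gap: 48 days. 2021-07-14 + 48 days = 2021-08-31.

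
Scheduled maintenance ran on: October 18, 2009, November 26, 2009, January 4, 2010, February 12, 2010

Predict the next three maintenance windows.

Gaps between consecutive events: 39, 39, 39 days — a constant 39-day interval.
February 12, 2010 + 39 days = March 23, 2010.
March 23, 2010 + 39 days = May 1, 2010.
May 1, 2010 + 39 days = June 9, 2010.

March 23, 2010; May 1, 2010; June 9, 2010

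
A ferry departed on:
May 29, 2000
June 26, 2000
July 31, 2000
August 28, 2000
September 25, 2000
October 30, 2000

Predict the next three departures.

November 27, 2000; December 25, 2000; January 29, 2001

All Mondays; the gaps (28, 35, 28, 28, 35) vary with month length.
This is the last Monday of each month.
Last Monday of November 2000: November 27, 2000.
Last Monday of December 2000: December 25, 2000.
January 2001 ends with Monday January 29, 2001.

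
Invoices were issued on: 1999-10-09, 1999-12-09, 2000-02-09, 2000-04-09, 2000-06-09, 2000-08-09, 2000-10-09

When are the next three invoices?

Each date is the 9th; the gaps (61, 62, 60, 61, 61, 61) track the month lengths.
The rule is the 9th of every 2 months.
Next: December 2000 → 2000-12-09.
February 2001: 2001-02-09.
Next: April 2001 → 2001-04-09.

2000-12-09, 2001-02-09, 2001-04-09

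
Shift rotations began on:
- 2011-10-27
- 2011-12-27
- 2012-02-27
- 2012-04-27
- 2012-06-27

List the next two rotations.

2012-08-27, 2012-10-27

Each date is the 27th; the gaps (61, 62, 60, 61) track the month lengths.
The rule is the 27th of every 2 months.
August 2012: 2012-08-27.
Next: October 2012 → 2012-10-27.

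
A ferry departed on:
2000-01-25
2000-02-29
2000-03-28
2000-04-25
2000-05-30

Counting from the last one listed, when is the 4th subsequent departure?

2000-09-26

Every date is a Tuesday; gaps 35, 28, 28, 35 days.
Each is the last Tuesday of its month (at least one falls on the 29th or later, ruling out '4th Tuesday').
Last Tuesday of June 2000: 2000-06-27.
July 2000 ends with Tuesday 2000-07-25.
Last Tuesday of August 2000: 2000-08-29.
September 2000 ends with Tuesday 2000-09-26.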